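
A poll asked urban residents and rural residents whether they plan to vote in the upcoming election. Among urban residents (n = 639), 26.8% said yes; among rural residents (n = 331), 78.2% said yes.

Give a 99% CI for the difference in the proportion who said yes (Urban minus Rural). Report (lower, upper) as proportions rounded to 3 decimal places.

SE₁ = √(p̂₁(1−p̂₁)/n₁) = √(0.2680·0.7320/639) = 0.01752; SE₂ = √(0.7820·0.2180/331) = 0.02269.
Independent samples: SE of the difference = √(SE₁² + SE₂²) = √(0.0003069504 + 0.0005148361) = 0.02867.
z* for 99% confidence is 2.576, so the margin of error is 2.576 × 0.02867 = 0.07385.
Point estimate p̂₁ − p̂₂ = 0.2680 − 0.7820 = -0.5140.
-0.5140 ± 0.07385 → (-0.588, -0.440).

(-0.588, -0.440)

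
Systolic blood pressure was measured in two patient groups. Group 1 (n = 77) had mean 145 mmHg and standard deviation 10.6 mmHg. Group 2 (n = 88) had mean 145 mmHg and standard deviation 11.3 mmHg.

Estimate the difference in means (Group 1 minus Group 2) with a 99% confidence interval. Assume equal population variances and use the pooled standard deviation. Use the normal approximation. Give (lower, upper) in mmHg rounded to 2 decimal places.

Pooled variance s_p² = [76·10.6² + 87·11.3²] / (77+88−2) = 120.5423, so s_p = 10.9792.
SE_diff = s_p·√(1/n₁ + 1/n₂) = 10.9792·√(1/77 + 1/88) = 1.7133.
z* = 2.576; margin = 2.576 × 1.7133 = 4.4135.
Difference = 145 − 145 = 0.0000.
0.0000 ± 4.4135 → (-4.41, 4.41).

(-4.41, 4.41)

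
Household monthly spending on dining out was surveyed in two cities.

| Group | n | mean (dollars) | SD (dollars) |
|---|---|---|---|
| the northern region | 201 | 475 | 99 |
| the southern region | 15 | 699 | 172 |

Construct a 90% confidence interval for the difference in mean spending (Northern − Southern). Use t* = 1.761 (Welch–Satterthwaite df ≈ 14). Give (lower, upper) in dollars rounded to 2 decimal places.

(-303.17, -144.83)

Standard errors of each mean: 99/√201 = 6.9829 and 172/√15 = 44.4102.
SE(x̄₁ − x̄₂) = √(6.9829² + 44.4102²) = 44.9558 for independent samples with unequal variances.
With t* = 1.761, the margin is 1.761 × 44.9558 = 79.1672.
x̄₁ − x̄₂ = 475 − 699 = -224.0000; the interval is -224.0000 ± 79.1672 = (-303.17, -144.83).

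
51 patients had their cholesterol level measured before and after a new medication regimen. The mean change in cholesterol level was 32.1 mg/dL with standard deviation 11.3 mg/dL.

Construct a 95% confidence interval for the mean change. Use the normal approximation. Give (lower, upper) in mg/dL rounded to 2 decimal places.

(29.00, 35.20)

Paired design: SE = s_d/√n = 11.3/√51 = 1.5823.
z* = 1.960; margin of error = 1.960 × 1.5823 = 3.1013.
32.1 ± 3.1013 → (29.00, 35.20).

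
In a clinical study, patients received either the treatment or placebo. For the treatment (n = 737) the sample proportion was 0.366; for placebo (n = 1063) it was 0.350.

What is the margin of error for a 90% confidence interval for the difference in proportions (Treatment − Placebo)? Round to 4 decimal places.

SE₁ = √(p̂₁(1−p̂₁)/n₁) = √(0.3660·0.6340/737) = 0.01774; SE₂ = √(0.3500·0.6500/1063) = 0.01463.
Independent samples: SE of the difference = √(SE₁² + SE₂²) = √(0.0003147076 + 0.0002140369) = 0.02299.
z* for 90% confidence is 1.645, so the margin of error is 1.645 × 0.02299 = 0.03782.

0.0378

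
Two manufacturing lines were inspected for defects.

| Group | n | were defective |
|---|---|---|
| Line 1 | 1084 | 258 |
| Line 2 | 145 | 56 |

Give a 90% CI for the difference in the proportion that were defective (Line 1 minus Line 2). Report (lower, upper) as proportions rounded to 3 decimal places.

(-0.218, -0.078)

p̂₁ = 258/1084 = 0.2380 and p̂₂ = 56/145 = 0.3862.
SE₁ = √(p̂₁(1−p̂₁)/n₁) = √(0.2380·0.7620/1084) = 0.01293; SE₂ = √(0.3862·0.6138/145) = 0.04043.
Independent samples: SE of the difference = √(SE₁² + SE₂²) = √(0.0001671849 + 0.0016345849) = 0.04245.
z* for 90% confidence is 1.645, so the margin of error is 1.645 × 0.04245 = 0.06983.
Point estimate p̂₁ − p̂₂ = 0.2380 − 0.3862 = -0.1482.
-0.1482 ± 0.06983 → (-0.218, -0.078).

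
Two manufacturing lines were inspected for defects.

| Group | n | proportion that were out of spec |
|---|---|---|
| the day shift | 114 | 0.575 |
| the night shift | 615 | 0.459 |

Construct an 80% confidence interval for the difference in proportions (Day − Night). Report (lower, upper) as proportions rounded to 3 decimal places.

SE₁ = √(p̂₁(1−p̂₁)/n₁) = √(0.5750·0.4250/114) = 0.04630; SE₂ = √(0.4590·0.5410/615) = 0.02009.
Independent samples: SE of the difference = √(SE₁² + SE₂²) = √(0.00214369 + 0.0004036081) = 0.05047.
z* for 80% confidence is 1.282, so the margin of error is 1.282 × 0.05047 = 0.06470.
Point estimate p̂₁ − p̂₂ = 0.5750 − 0.4590 = 0.1160.
0.1160 ± 0.06470 → (0.051, 0.181).

(0.051, 0.181)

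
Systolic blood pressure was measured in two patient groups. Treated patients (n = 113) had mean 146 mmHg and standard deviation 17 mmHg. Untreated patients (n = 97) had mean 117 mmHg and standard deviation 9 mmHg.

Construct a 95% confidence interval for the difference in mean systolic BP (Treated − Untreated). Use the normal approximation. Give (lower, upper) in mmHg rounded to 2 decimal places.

(25.39, 32.61)

SE₁ = s₁/√n₁ = 17/√113 = 1.5992; SE₂ = 9/√97 = 0.9138.
Independent samples, unequal variances: SE_diff = √(SE₁² + SE₂²) = √(2.55744064 + 0.83503044) = 1.8419.
z* = 1.960, so margin of error = 1.960 × 1.8419 = 3.6101.
Difference in means = 146 − 117 = 29.0000.
29.0000 ± 3.6101 → (25.39, 32.61).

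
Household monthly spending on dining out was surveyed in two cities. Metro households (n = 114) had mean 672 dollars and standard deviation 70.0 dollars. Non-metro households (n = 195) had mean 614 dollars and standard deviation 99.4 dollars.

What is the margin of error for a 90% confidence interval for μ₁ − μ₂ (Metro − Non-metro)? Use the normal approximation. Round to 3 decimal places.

15.919

SE₁ = s₁/√n₁ = 70.0/√114 = 6.5561; SE₂ = 99.4/√195 = 7.1182.
Independent samples, unequal variances: SE_diff = √(SE₁² + SE₂²) = √(42.98244721 + 50.66877124) = 9.6774.
z* = 1.645, so margin of error = 1.645 × 9.6774 = 15.9193.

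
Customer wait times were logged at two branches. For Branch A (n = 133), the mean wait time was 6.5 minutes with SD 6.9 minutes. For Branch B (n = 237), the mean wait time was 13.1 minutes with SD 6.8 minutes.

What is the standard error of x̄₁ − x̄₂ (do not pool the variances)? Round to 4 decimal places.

SE₁ = s₁/√n₁ = 6.9/√133 = 0.5983; SE₂ = 6.8/√237 = 0.4417.
Independent samples, unequal variances: SE_diff = √(SE₁² + SE₂²) = √(0.35796289 + 0.19509889) = 0.7437.

0.7437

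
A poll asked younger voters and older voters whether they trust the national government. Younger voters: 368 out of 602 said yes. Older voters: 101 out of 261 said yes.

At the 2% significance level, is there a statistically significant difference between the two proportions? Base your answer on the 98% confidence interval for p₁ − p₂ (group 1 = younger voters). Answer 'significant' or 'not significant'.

p̂₁ = 368/602 = 0.6113 and p̂₂ = 101/261 = 0.3870.
SE₁ = √(p̂₁(1−p̂₁)/n₁) = √(0.6113·0.3887/602) = 0.01987; SE₂ = √(0.3870·0.6130/261) = 0.03015.
Independent samples: SE of the difference = √(SE₁² + SE₂²) = √(0.0003948169 + 0.0009090225) = 0.03611.
z* for 98% confidence is 2.326, so the margin of error is 2.326 × 0.03611 = 0.08399.
Point estimate p̂₁ − p̂₂ = 0.6113 − 0.3870 = 0.2243.
0.2243 ± 0.08399 → (0.14031, 0.30829).
The interval (0.14031, 0.30829) does not contain 0, so the difference is significant.

significant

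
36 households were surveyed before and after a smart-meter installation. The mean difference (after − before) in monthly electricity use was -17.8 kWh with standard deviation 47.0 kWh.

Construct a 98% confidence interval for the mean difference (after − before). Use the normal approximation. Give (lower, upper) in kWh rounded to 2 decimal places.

(-36.02, 0.42)

This is a matched-pairs design, so SE = s_d/√n = 47.0/√36 = 7.8333.
Margin = 2.326 × 7.8333 = 18.2203; the interval is -17.8 ± 18.2203 = (-36.02, 0.42).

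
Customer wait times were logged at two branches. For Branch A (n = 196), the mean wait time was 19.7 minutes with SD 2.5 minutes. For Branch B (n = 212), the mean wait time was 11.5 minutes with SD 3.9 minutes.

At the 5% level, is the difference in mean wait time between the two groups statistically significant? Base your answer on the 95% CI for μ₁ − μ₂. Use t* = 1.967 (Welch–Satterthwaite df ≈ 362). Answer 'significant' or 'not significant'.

significant

SE₁ = s₁/√n₁ = 2.5/√196 = 0.1786; SE₂ = 3.9/√212 = 0.2679.
Independent samples, unequal variances: SE_diff = √(SE₁² + SE₂²) = √(0.03189796 + 0.07177041) = 0.3220.
t* = 1.967, so margin of error = 1.967 × 0.3220 = 0.6334.
Difference in means = 19.7 − 11.5 = 8.2000.
8.2000 ± 0.6334 → (7.5666, 8.8334).
The interval (7.5666, 8.8334) does not contain 0, so the difference is significant.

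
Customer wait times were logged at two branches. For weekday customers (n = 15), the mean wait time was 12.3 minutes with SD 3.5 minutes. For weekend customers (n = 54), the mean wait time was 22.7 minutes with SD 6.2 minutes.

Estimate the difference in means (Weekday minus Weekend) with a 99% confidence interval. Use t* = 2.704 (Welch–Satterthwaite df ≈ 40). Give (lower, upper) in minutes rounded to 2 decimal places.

(-13.74, -7.06)

Per-group SEs: s₁/√n₁ = 3.5/√15 = 0.9037, s₂/√n₂ = 6.2/√54 = 0.8437.
Unpooled SE of the difference: √(0.81667369 + 0.71182969) = 1.2363.
Margin of error = t* · SE = 2.704 × 1.2363 = 3.3430.
x̄₁ − x̄₂ = 12.3 − 22.7 = -10.4000.
CI: -10.4000 ± 3.3430 = (-13.74, -7.06).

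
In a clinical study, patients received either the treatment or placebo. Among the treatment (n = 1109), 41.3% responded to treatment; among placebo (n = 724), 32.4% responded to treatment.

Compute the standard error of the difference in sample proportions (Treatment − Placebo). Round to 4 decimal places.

The two standard errors are √(0.4130×0.5870/1109) = 0.01479 and √(0.3240×0.6760/724) = 0.01739.
Because the samples are independent, SE_diff = √(0.01479² + 0.01739²) = 0.02283.

0.0228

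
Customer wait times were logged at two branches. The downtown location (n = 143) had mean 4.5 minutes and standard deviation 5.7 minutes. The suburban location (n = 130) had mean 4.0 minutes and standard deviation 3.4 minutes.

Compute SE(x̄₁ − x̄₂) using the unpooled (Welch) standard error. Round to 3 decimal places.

0.562

SE₁ = s₁/√n₁ = 5.7/√143 = 0.4767; SE₂ = 3.4/√130 = 0.2982.
Independent samples, unequal variances: SE_diff = √(SE₁² + SE₂²) = √(0.22724289 + 0.08892324) = 0.5623.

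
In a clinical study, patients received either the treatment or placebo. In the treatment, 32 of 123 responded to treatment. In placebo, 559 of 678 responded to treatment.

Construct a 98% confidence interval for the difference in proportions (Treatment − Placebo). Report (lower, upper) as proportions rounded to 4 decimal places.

Sample proportions: 32/123 = 0.2602, 559/678 = 0.8245.
Each SE is √(p̂(1−p̂)/n): √(0.2602·0.7398/123) = 0.03956 and √(0.8245·0.1755/678) = 0.01461.
SE(p̂₁ − p̂₂) = √(SE₁² + SE₂²) = √(0.0015649936 + 0.0002134521) = 0.04217, since the two samples are independent.
At 98% confidence z* = 2.326; margin = 2.326 × 0.04217 = 0.09809.
The difference is 0.2602 − 0.8245 = -0.5643, so the interval is -0.5643 ± 0.09809 = (-0.6624, -0.4662).

(-0.6624, -0.4662)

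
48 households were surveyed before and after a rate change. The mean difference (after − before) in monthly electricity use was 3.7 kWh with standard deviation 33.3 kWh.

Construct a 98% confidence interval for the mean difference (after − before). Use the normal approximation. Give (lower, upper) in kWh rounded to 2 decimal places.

(-7.48, 14.88)

Paired design: SE = s_d/√n = 33.3/√48 = 4.8064.
z* = 2.326; margin of error = 2.326 × 4.8064 = 11.1797.
3.7 ± 11.1797 → (-7.48, 14.88).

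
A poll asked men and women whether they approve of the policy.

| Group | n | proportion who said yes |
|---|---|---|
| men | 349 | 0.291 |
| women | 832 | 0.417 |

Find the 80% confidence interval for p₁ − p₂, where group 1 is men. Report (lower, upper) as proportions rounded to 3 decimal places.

(-0.164, -0.088)

The two standard errors are √(0.2910×0.7090/349) = 0.02431 and √(0.4170×0.5830/832) = 0.01709.
Because the samples are independent, SE_diff = √(0.02431² + 0.01709²) = 0.02972.
Using z* = 1.282 for 80%, ME = 1.282 × 0.02972 = 0.03810.
p̂₁ − p̂₂ = -0.1260; interval -0.1260 ± 0.03810 gives (-0.164, -0.088).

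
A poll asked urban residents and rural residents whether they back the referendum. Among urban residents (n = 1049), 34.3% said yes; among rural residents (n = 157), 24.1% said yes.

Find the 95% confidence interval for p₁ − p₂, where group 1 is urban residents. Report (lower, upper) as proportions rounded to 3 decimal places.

SE₁ = √(p̂₁(1−p̂₁)/n₁) = √(0.3430·0.6570/1049) = 0.01466; SE₂ = √(0.2410·0.7590/157) = 0.03413.
Independent samples: SE of the difference = √(SE₁² + SE₂²) = √(0.0002149156 + 0.0011648569) = 0.03715.
z* for 95% confidence is 1.960, so the margin of error is 1.960 × 0.03715 = 0.07281.
Point estimate p̂₁ − p̂₂ = 0.3430 − 0.2410 = 0.1020.
0.1020 ± 0.07281 → (0.029, 0.175).

(0.029, 0.175)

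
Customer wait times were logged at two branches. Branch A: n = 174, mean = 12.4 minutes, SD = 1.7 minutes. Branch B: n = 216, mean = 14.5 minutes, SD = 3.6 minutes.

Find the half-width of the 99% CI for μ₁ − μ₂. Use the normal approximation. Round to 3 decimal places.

0.713

SE₁ = s₁/√n₁ = 1.7/√174 = 0.1289; SE₂ = 3.6/√216 = 0.2449.
Independent samples, unequal variances: SE_diff = √(SE₁² + SE₂²) = √(0.01661521 + 0.05997601) = 0.2768.
z* = 2.576, so margin of error = 2.576 × 0.2768 = 0.7130.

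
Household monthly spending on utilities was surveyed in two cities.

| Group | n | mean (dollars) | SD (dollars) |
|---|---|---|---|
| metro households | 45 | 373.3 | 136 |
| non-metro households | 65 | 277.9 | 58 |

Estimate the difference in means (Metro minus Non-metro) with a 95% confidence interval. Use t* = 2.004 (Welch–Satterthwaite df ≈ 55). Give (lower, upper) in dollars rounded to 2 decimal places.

Per-group SEs: s₁/√n₁ = 136/√45 = 20.2737, s₂/√n₂ = 58/√65 = 7.1940.
Unpooled SE of the difference: √(411.02291169 + 51.753636) = 21.5122.
Margin of error = t* · SE = 2.004 × 21.5122 = 43.1104.
x̄₁ − x̄₂ = 373.3 − 277.9 = 95.4000.
CI: 95.4000 ± 43.1104 = (52.29, 138.51).

(52.29, 138.51)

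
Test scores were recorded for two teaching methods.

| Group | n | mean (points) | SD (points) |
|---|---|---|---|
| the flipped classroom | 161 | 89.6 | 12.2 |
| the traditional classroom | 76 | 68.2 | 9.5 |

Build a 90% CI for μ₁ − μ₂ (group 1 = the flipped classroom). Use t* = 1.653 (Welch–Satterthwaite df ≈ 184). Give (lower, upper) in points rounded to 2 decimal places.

SE₁ = s₁/√n₁ = 12.2/√161 = 0.9615; SE₂ = 9.5/√76 = 1.0897.
Independent samples, unequal variances: SE_diff = √(SE₁² + SE₂²) = √(0.92448225 + 1.18744609) = 1.4532.
t* = 1.653, so margin of error = 1.653 × 1.4532 = 2.4021.
Difference in means = 89.6 − 68.2 = 21.4000.
21.4000 ± 2.4021 → (19.00, 23.80).

(19.00, 23.80)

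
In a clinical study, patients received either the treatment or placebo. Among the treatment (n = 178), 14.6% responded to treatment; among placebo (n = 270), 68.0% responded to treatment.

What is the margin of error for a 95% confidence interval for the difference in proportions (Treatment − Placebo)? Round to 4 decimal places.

SE₁ = √(p̂₁(1−p̂₁)/n₁) = √(0.1460·0.8540/178) = 0.02647; SE₂ = √(0.6800·0.3200/270) = 0.02839.
Independent samples: SE of the difference = √(SE₁² + SE₂²) = √(0.0007006609 + 0.0008059921) = 0.03882.
z* for 95% confidence is 1.960, so the margin of error is 1.960 × 0.03882 = 0.07609.

0.0761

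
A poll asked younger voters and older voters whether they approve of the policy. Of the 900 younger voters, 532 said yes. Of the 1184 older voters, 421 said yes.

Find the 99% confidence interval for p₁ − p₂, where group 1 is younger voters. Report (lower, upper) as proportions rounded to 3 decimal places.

(0.180, 0.291)

Sample proportions: 532/900 = 0.5911, 421/1184 = 0.3556.
Each SE is √(p̂(1−p̂)/n): √(0.5911·0.4089/900) = 0.01639 and √(0.3556·0.6444/1184) = 0.01391.
SE(p̂₁ − p̂₂) = √(SE₁² + SE₂²) = √(0.0002686321 + 0.0001934881) = 0.02150, since the two samples are independent.
At 99% confidence z* = 2.576; margin = 2.576 × 0.02150 = 0.05538.
The difference is 0.5911 − 0.3556 = 0.2355, so the interval is 0.2355 ± 0.05538 = (0.180, 0.291).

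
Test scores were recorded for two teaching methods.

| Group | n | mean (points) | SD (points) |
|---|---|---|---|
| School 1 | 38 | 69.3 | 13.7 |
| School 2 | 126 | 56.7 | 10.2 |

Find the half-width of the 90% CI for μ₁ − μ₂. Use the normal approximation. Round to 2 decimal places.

3.95

SE₁ = s₁/√n₁ = 13.7/√38 = 2.2224; SE₂ = 10.2/√126 = 0.9087.
Independent samples, unequal variances: SE_diff = √(SE₁² + SE₂²) = √(4.93906176 + 0.82573569) = 2.4010.
z* = 1.645, so margin of error = 1.645 × 2.4010 = 3.9496.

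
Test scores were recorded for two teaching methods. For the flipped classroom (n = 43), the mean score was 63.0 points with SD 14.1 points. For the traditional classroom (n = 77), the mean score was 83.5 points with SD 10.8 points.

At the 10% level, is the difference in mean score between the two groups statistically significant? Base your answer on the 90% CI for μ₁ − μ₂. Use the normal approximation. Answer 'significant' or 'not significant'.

significant

Per-group SEs: s₁/√n₁ = 14.1/√43 = 2.1502, s₂/√n₂ = 10.8/√77 = 1.2308.
Unpooled SE of the difference: √(4.62336004 + 1.51486864) = 2.4775.
Margin of error = z* · SE = 1.645 × 2.4775 = 4.0755.
x̄₁ − x̄₂ = 63.0 − 83.5 = -20.5000.
CI: -20.5000 ± 4.0755 = (-24.5755, -16.4245).
The interval (-24.5755, -16.4245) does not contain 0, so the difference is significant.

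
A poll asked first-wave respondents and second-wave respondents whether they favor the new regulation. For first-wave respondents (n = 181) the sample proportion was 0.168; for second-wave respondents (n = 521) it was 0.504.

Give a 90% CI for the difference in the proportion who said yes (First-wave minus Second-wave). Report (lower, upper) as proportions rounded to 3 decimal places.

Each SE is √(p̂(1−p̂)/n): √(0.1680·0.8320/181) = 0.02779 and √(0.5040·0.4960/521) = 0.02190.
SE(p̂₁ − p̂₂) = √(SE₁² + SE₂²) = √(0.0007722841 + 0.00047961) = 0.03538, since the two samples are independent.
At 90% confidence z* = 1.645; margin = 1.645 × 0.03538 = 0.05820.
The difference is 0.1680 − 0.5040 = -0.3360, so the interval is -0.3360 ± 0.05820 = (-0.394, -0.278).

(-0.394, -0.278)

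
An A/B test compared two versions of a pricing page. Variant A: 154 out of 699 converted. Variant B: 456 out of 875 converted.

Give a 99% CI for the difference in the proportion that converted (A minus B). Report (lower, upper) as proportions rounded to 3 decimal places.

(-0.360, -0.241)

First, p̂₁ = 154/699 = 0.2203; p̂₂ = 456/875 = 0.5211.
The two standard errors are √(0.2203×0.7797/699) = 0.01568 and √(0.5211×0.4789/875) = 0.01689.
Because the samples are independent, SE_diff = √(0.01568² + 0.01689²) = 0.02305.
Using z* = 2.576 for 99%, ME = 2.576 × 0.02305 = 0.05938.
p̂₁ − p̂₂ = -0.3008; interval -0.3008 ± 0.05938 gives (-0.360, -0.241).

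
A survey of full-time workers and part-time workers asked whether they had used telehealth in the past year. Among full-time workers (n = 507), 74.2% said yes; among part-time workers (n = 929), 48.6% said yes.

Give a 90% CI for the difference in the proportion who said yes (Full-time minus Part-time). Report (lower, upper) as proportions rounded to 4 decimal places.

SE₁ = √(p̂₁(1−p̂₁)/n₁) = √(0.7420·0.2580/507) = 0.01943; SE₂ = √(0.4860·0.5140/929) = 0.01640.
Independent samples: SE of the difference = √(SE₁² + SE₂²) = √(0.0003775249 + 0.00026896) = 0.02543.
z* for 90% confidence is 1.645, so the margin of error is 1.645 × 0.02543 = 0.04183.
Point estimate p̂₁ − p̂₂ = 0.7420 − 0.4860 = 0.2560.
0.2560 ± 0.04183 → (0.2142, 0.2978).

(0.2142, 0.2978)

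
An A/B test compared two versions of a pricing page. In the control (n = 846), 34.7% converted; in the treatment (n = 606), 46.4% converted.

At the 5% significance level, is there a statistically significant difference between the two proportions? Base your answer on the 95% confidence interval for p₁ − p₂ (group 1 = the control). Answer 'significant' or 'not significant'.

The two standard errors are √(0.3470×0.6530/846) = 0.01637 and √(0.4640×0.5360/606) = 0.02026.
Because the samples are independent, SE_diff = √(0.01637² + 0.02026²) = 0.02605.
Using z* = 1.960 for 95%, ME = 1.960 × 0.02605 = 0.05106.
p̂₁ − p̂₂ = -0.1170; interval -0.1170 ± 0.05106 gives (-0.16806, -0.06594).
The interval (-0.16806, -0.06594) does not contain 0, so the difference is significant.

significant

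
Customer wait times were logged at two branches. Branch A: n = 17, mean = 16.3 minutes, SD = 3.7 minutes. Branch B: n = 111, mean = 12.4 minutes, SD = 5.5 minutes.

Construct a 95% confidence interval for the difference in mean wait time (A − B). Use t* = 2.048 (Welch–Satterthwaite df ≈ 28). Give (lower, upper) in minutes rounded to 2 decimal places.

(1.77, 6.03)

Standard errors of each mean: 3.7/√17 = 0.8974 and 5.5/√111 = 0.5220.
SE(x̄₁ − x̄₂) = √(0.8974² + 0.5220²) = 1.0382 for independent samples with unequal variances.
With t* = 2.048, the margin is 2.048 × 1.0382 = 2.1262.
x̄₁ − x̄₂ = 16.3 − 12.4 = 3.9000; the interval is 3.9000 ± 2.1262 = (1.77, 6.03).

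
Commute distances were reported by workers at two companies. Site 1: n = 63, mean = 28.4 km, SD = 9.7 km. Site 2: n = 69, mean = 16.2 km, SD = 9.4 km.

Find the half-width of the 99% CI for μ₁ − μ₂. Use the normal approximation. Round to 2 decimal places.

4.29

Standard errors of each mean: 9.7/√63 = 1.2221 and 9.4/√69 = 1.1316.
SE(x̄₁ − x̄₂) = √(1.2221² + 1.1316²) = 1.6655 for independent samples with unequal variances.
With z* = 2.576, the margin is 2.576 × 1.6655 = 4.2903.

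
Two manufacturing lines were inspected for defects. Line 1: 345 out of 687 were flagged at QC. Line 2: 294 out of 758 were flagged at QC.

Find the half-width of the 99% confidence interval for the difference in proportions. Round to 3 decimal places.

0.067

Sample proportions: 345/687 = 0.5022, 294/758 = 0.3879.
Each SE is √(p̂(1−p̂)/n): √(0.5022·0.4978/687) = 0.01908 and √(0.3879·0.6121/758) = 0.01770.
SE(p̂₁ − p̂₂) = √(SE₁² + SE₂²) = √(0.0003640464 + 0.00031329) = 0.02603, since the two samples are independent.
At 99% confidence z* = 2.576; margin = 2.576 × 0.02603 = 0.06705.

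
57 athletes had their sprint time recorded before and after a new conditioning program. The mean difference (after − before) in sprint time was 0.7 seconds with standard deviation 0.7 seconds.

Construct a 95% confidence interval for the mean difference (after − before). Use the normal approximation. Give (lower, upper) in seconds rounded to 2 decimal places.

(0.52, 0.88)

Paired design: SE = s_d/√n = 0.7/√57 = 0.0927.
z* = 1.960; margin of error = 1.960 × 0.0927 = 0.1817.
0.7 ± 0.1817 → (0.52, 0.88).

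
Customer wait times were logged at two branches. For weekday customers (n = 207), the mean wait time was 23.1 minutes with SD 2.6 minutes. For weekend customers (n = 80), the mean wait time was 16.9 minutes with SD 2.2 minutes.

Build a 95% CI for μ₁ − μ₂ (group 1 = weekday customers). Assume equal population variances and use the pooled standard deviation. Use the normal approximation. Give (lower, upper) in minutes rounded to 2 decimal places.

(5.56, 6.84)

Pooled variance s_p² = [206·2.6² + 79·2.2²] / (207+80−2) = 6.2278, so s_p = 2.4956.
SE_diff = s_p·√(1/n₁ + 1/n₂) = 2.4956·√(1/207 + 1/80) = 0.3285.
z* = 1.960; margin = 1.960 × 0.3285 = 0.6439.
Difference = 23.1 − 16.9 = 6.2000.
6.2000 ± 0.6439 → (5.56, 6.84).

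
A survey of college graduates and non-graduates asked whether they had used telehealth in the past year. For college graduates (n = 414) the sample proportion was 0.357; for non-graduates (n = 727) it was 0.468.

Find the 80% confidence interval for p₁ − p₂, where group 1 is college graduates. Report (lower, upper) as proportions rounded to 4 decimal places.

(-0.1494, -0.0726)

Each SE is √(p̂(1−p̂)/n): √(0.3570·0.6430/414) = 0.02355 and √(0.4680·0.5320/727) = 0.01851.
SE(p̂₁ − p̂₂) = √(SE₁² + SE₂²) = √(0.0005546025 + 0.0003426201) = 0.02995, since the two samples are independent.
At 80% confidence z* = 1.282; margin = 1.282 × 0.02995 = 0.03840.
The difference is 0.3570 − 0.4680 = -0.1110, so the interval is -0.1110 ± 0.03840 = (-0.1494, -0.0726).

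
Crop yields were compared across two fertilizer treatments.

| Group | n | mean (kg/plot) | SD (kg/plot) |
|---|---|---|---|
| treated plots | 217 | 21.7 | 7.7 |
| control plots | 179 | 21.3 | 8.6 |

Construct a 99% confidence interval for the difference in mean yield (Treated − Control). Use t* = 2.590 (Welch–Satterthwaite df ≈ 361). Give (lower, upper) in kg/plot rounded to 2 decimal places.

Per-group SEs: s₁/√n₁ = 7.7/√217 = 0.5227, s₂/√n₂ = 8.6/√179 = 0.6428.
Unpooled SE of the difference: √(0.27321529 + 0.41319184) = 0.8285.
Margin of error = t* · SE = 2.590 × 0.8285 = 2.1458.
x̄₁ − x̄₂ = 21.7 − 21.3 = 0.4000.
CI: 0.4000 ± 2.1458 = (-1.75, 2.55).

(-1.75, 2.55)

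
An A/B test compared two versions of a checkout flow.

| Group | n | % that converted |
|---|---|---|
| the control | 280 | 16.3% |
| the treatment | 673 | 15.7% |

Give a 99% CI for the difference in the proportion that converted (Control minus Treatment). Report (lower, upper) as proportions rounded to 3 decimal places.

(-0.061, 0.073)

The two standard errors are √(0.1630×0.8370/280) = 0.02207 and √(0.1570×0.8430/673) = 0.01402.
Because the samples are independent, SE_diff = √(0.02207² + 0.01402²) = 0.02615.
Using z* = 2.576 for 99%, ME = 2.576 × 0.02615 = 0.06736.
p̂₁ − p̂₂ = 0.0060; interval 0.0060 ± 0.06736 gives (-0.061, 0.073).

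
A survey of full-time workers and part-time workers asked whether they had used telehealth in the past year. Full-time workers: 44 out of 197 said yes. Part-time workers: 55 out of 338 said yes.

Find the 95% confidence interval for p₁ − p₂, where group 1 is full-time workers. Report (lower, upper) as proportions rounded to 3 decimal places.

Sample proportions: 44/197 = 0.2234, 55/338 = 0.1627.
Each SE is √(p̂(1−p̂)/n): √(0.2234·0.7766/197) = 0.02968 and √(0.1627·0.8373/338) = 0.02008.
SE(p̂₁ − p̂₂) = √(SE₁² + SE₂²) = √(0.0008809024 + 0.0004032064) = 0.03583, since the two samples are independent.
At 95% confidence z* = 1.960; margin = 1.960 × 0.03583 = 0.07023.
The difference is 0.2234 − 0.1627 = 0.0607, so the interval is 0.0607 ± 0.07023 = (-0.010, 0.131).

(-0.010, 0.131)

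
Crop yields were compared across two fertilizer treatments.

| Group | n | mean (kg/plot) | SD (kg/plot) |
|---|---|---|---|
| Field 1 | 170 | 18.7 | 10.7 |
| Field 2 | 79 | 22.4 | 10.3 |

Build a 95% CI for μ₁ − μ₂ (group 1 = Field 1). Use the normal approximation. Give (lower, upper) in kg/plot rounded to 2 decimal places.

SE₁ = s₁/√n₁ = 10.7/√170 = 0.8207; SE₂ = 10.3/√79 = 1.1588.
Independent samples, unequal variances: SE_diff = √(SE₁² + SE₂²) = √(0.67354849 + 1.34281744) = 1.4200.
z* = 1.960, so margin of error = 1.960 × 1.4200 = 2.7832.
Difference in means = 18.7 − 22.4 = -3.7000.
-3.7000 ± 2.7832 → (-6.48, -0.92).

(-6.48, -0.92)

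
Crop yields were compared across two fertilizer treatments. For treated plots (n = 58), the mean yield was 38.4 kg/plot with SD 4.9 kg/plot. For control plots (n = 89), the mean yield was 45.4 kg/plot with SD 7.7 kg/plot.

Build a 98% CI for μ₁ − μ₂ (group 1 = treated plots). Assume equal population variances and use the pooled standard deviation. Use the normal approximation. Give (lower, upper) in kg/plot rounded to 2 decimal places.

(-9.65, -4.35)

s_p = √[((n₁−1)s₁² + (n₂−1)s₂²)/(n₁+n₂−2)] = √[(57·4.9² + 88·7.7²)/145] = 6.7395.
SE = 6.7395·√(1/58 + 1/89) = 1.1373.
With z* = 2.326, margin = 2.326 × 1.1373 = 2.6454.
x̄₁ − x̄₂ = 38.4 − 45.4 = -7.0000; interval -7.0000 ± 2.6454 = (-9.65, -4.35).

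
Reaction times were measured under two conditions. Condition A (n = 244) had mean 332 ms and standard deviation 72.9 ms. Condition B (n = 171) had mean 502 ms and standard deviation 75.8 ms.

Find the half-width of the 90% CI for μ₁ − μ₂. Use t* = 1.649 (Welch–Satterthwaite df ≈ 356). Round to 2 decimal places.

Per-group SEs: s₁/√n₁ = 72.9/√244 = 4.6669, s₂/√n₂ = 75.8/√171 = 5.7966.
Unpooled SE of the difference: √(21.77995561 + 33.60057156) = 7.4418.
Margin of error = t* · SE = 1.649 × 7.4418 = 12.2715.

12.27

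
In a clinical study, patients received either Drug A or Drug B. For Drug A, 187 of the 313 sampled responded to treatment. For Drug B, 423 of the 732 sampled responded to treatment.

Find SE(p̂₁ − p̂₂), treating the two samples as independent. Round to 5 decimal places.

0.03319

Sample proportions: 187/313 = 0.5974, 423/732 = 0.5779.
Each SE is √(p̂(1−p̂)/n): √(0.5974·0.4026/313) = 0.02772 and √(0.5779·0.4221/732) = 0.01825.
SE(p̂₁ − p̂₂) = √(SE₁² + SE₂²) = √(0.0007683984 + 0.0003330625) = 0.03319, since the two samples are independent.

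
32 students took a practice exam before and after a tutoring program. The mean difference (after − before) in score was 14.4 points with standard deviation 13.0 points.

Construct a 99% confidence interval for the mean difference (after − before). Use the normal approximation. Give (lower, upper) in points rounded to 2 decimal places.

(8.48, 20.32)

Paired design: SE = s_d/√n = 13.0/√32 = 2.2981.
z* = 2.576; margin of error = 2.576 × 2.2981 = 5.9199.
14.4 ± 5.9199 → (8.48, 20.32).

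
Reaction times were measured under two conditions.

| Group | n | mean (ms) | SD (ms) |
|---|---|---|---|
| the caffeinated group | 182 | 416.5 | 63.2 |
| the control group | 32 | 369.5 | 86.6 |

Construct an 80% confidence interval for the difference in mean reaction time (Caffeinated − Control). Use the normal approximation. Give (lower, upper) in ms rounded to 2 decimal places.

Per-group SEs: s₁/√n₁ = 63.2/√182 = 4.6847, s₂/√n₂ = 86.6/√32 = 15.3089.
Unpooled SE of the difference: √(21.94641409 + 234.36241921) = 16.0096.
Margin of error = z* · SE = 1.282 × 16.0096 = 20.5243.
x̄₁ − x̄₂ = 416.5 − 369.5 = 47.0000.
CI: 47.0000 ± 20.5243 = (26.48, 67.52).

(26.48, 67.52)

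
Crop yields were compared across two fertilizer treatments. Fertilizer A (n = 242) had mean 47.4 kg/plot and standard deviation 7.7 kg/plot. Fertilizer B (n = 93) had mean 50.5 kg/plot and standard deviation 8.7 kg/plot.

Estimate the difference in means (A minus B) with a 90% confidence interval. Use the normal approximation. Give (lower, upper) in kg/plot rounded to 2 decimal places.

Standard errors of each mean: 7.7/√242 = 0.4950 and 8.7/√93 = 0.9021.
SE(x̄₁ − x̄₂) = √(0.4950² + 0.9021²) = 1.0290 for independent samples with unequal variances.
With z* = 1.645, the margin is 1.645 × 1.0290 = 1.6927.
x̄₁ − x̄₂ = 47.4 − 50.5 = -3.1000; the interval is -3.1000 ± 1.6927 = (-4.79, -1.41).

(-4.79, -1.41)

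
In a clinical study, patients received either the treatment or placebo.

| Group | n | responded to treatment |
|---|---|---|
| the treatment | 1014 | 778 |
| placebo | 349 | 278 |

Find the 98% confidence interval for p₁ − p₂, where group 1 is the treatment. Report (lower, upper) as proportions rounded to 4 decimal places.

(-0.0882, 0.0296)

First, p̂₁ = 778/1014 = 0.7673; p̂₂ = 278/349 = 0.7966.
The two standard errors are √(0.7673×0.2327/1014) = 0.01327 and √(0.7966×0.2034/349) = 0.02155.
Because the samples are independent, SE_diff = √(0.01327² + 0.02155²) = 0.02531.
Using z* = 2.326 for 98%, ME = 2.326 × 0.02531 = 0.05887.
p̂₁ − p̂₂ = -0.0293; interval -0.0293 ± 0.05887 gives (-0.0882, 0.0296).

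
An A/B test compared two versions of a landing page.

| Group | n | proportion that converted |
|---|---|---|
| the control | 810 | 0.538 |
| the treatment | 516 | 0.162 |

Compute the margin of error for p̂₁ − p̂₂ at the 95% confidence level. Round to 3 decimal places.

0.047

The two standard errors are √(0.5380×0.4620/810) = 0.01752 and √(0.1620×0.8380/516) = 0.01622.
Because the samples are independent, SE_diff = √(0.01752² + 0.01622²) = 0.02388.
Using z* = 1.960 for 95%, ME = 1.960 × 0.02388 = 0.04680.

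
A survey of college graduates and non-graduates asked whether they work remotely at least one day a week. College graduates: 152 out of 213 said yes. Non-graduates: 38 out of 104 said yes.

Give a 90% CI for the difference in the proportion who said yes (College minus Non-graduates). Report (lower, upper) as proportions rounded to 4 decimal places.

(0.2553, 0.4411)

First, p̂₁ = 152/213 = 0.7136; p̂₂ = 38/104 = 0.3654.
The two standard errors are √(0.7136×0.2864/213) = 0.03098 and √(0.3654×0.6346/104) = 0.04722.
Because the samples are independent, SE_diff = √(0.03098² + 0.04722²) = 0.05648.
Using z* = 1.645 for 90%, ME = 1.645 × 0.05648 = 0.09291.
p̂₁ − p̂₂ = 0.3482; interval 0.3482 ± 0.09291 gives (0.2553, 0.4411).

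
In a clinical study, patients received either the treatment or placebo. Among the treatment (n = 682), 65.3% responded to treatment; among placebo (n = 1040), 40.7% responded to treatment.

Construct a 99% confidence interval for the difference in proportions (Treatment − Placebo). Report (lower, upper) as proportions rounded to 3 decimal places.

(0.185, 0.307)

Each SE is √(p̂(1−p̂)/n): √(0.6530·0.3470/682) = 0.01823 and √(0.4070·0.5930/1040) = 0.01523.
SE(p̂₁ − p̂₂) = √(SE₁² + SE₂²) = √(0.0003323329 + 0.0002319529) = 0.02375, since the two samples are independent.
At 99% confidence z* = 2.576; margin = 2.576 × 0.02375 = 0.06118.
The difference is 0.6530 − 0.4070 = 0.2460, so the interval is 0.2460 ± 0.06118 = (0.185, 0.307).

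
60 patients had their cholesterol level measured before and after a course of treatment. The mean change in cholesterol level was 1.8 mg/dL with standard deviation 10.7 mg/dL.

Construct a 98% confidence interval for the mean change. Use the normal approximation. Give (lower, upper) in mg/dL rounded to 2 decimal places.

(-1.41, 5.01)

Paired design: SE = s_d/√n = 10.7/√60 = 1.3814.
z* = 2.326; margin of error = 2.326 × 1.3814 = 3.2131.
1.8 ± 3.2131 → (-1.41, 5.01).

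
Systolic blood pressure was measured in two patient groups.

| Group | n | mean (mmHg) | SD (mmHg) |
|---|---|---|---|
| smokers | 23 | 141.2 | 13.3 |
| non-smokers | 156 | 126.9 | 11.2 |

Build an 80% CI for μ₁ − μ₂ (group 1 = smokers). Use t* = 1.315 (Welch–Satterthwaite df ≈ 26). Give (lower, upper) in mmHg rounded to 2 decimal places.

(10.47, 18.13)

Standard errors of each mean: 13.3/√23 = 2.7732 and 11.2/√156 = 0.8967.
SE(x̄₁ − x̄₂) = √(2.7732² + 0.8967²) = 2.9146 for independent samples with unequal variances.
With t* = 1.315, the margin is 1.315 × 2.9146 = 3.8327.
x̄₁ − x̄₂ = 141.2 − 126.9 = 14.3000; the interval is 14.3000 ± 3.8327 = (10.47, 18.13).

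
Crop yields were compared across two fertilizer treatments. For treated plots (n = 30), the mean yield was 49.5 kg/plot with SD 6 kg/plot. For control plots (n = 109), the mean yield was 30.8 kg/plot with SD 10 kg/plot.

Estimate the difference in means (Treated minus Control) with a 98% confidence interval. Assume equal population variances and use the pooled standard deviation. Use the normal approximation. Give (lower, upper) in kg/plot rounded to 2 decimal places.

(14.24, 23.16)

Pooled variance s_p² = [29·6² + 108·10²] / (30+109−2) = 86.4526, so s_p = 9.2980.
SE_diff = s_p·√(1/n₁ + 1/n₂) = 9.2980·√(1/30 + 1/109) = 1.9170.
z* = 2.326; margin = 2.326 × 1.9170 = 4.4589.
Difference = 49.5 − 30.8 = 18.7000.
18.7000 ± 4.4589 → (14.24, 23.16).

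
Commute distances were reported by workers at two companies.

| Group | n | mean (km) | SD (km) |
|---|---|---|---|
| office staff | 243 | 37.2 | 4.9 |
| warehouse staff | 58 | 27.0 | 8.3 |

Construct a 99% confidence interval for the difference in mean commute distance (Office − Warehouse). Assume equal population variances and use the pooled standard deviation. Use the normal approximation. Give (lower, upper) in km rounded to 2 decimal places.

Pooled variance s_p² = [242·4.9² + 57·8.3²] / (243+58−2) = 32.5657, so s_p = 5.7066.
SE_diff = s_p·√(1/n₁ + 1/n₂) = 5.7066·√(1/243 + 1/58) = 0.8340.
z* = 2.576; margin = 2.576 × 0.8340 = 2.1484.
Difference = 37.2 − 27.0 = 10.2000.
10.2000 ± 2.1484 → (8.05, 12.35).

(8.05, 12.35)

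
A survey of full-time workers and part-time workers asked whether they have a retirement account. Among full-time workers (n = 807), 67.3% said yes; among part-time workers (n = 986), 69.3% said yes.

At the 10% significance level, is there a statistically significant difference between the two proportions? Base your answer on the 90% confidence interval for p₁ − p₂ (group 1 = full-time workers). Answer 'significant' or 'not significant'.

not significant

SE₁ = √(p̂₁(1−p̂₁)/n₁) = √(0.6730·0.3270/807) = 0.01651; SE₂ = √(0.6930·0.3070/986) = 0.01469.
Independent samples: SE of the difference = √(SE₁² + SE₂²) = √(0.0002725801 + 0.0002157961) = 0.02210.
z* for 90% confidence is 1.645, so the margin of error is 1.645 × 0.02210 = 0.03635.
Point estimate p̂₁ − p̂₂ = 0.6730 − 0.6930 = -0.0200.
-0.0200 ± 0.03635 → (-0.05635, 0.01635).
The interval (-0.05635, 0.01635) contains 0, so the difference is not significant.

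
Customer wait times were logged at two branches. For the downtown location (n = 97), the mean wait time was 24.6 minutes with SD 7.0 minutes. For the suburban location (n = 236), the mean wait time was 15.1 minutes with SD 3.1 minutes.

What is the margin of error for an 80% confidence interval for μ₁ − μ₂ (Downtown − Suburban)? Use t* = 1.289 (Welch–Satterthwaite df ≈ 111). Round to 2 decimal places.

Per-group SEs: s₁/√n₁ = 7.0/√97 = 0.7107, s₂/√n₂ = 3.1/√236 = 0.2018.
Unpooled SE of the difference: √(0.50509449 + 0.04072324) = 0.7388.
Margin of error = t* · SE = 1.289 × 0.7388 = 0.9523.

0.95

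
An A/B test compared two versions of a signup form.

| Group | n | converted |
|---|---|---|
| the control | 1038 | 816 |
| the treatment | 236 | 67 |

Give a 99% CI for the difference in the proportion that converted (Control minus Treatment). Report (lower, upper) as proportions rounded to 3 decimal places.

p̂₁ = 816/1038 = 0.7861 and p̂₂ = 67/236 = 0.2839.
SE₁ = √(p̂₁(1−p̂₁)/n₁) = √(0.7861·0.2139/1038) = 0.01273; SE₂ = √(0.2839·0.7161/236) = 0.02935.
Independent samples: SE of the difference = √(SE₁² + SE₂²) = √(0.0001620529 + 0.0008614225) = 0.03199.
z* for 99% confidence is 2.576, so the margin of error is 2.576 × 0.03199 = 0.08241.
Point estimate p̂₁ − p̂₂ = 0.7861 − 0.2839 = 0.5022.
0.5022 ± 0.08241 → (0.420, 0.585).

(0.420, 0.585)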